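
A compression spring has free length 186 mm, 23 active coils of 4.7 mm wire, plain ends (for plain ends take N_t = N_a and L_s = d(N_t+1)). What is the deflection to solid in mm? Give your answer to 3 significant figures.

N_t = 23; L_s = 4.7·24 = 112.8 mm
δ_solid = L₀ − L_s = 186 − 112.8 = 73.2 mm

73.2 mm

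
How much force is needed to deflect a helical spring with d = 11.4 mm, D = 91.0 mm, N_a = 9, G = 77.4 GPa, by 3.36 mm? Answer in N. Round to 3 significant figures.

k = Gd⁴/(8D³N_a) = (77.4×10³)(11.4⁴)/(8·91.0³·9) = 24.094 N/mm
F = k·δ = 24.094 × 3.36 = 80.955 N

81.0 N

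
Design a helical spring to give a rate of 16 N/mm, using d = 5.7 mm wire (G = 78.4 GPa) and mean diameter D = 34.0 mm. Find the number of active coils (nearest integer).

N_a = Gd⁴/(8D³k) = (78.4×10³ × 5.7⁴)/(8 × 34.0³ × 16)
    = 8.2759e+07 / 5.03091e+06 = 16.45 → 16 coils

16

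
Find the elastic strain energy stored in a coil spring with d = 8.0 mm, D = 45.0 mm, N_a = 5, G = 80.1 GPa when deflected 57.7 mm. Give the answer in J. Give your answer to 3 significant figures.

k = Gd⁴/(8D³N_a) = (80.1×10³)(8.0⁴)/(8·45.0³·5) = 90.011 N/mm
U = ½kδ² = 0.5 × 90.011 × 57.7² = 1.4984e+05 N·mm = 149.84 J

150 J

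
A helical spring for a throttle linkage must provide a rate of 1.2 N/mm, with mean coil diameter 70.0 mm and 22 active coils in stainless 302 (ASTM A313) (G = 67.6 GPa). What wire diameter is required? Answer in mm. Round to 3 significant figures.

5.72 mm

d = (8D³N_a·k / G)^(1/4) = (8·70.0³·22·1.2 / (67.6×10³))^0.25
  = (1071.6)^0.25 = 5.7215 mm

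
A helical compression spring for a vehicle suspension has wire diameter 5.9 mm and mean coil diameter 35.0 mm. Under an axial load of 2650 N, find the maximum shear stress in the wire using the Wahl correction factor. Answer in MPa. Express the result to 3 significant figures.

Spring index C = D/d = 35.0/5.9 = 5.9322
K_W = (4C−1)/(4C−4) + 0.615/C = 22.729/19.729 + 0.1037 = 1.2557
τ₀ = 8FD/(πd³) = 8·2650·35.0/(π·5.9³) = 742000/645.22 = 1150 MPa
τ_max = K·τ₀ = 1.2557 × 1150 = 1444.1 MPa

1440 MPa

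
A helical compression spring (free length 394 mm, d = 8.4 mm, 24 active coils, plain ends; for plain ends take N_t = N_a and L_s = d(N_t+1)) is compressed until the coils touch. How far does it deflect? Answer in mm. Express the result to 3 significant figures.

N_t = 24; L_s = 8.4·25 = 210 mm
δ_solid = L₀ − L_s = 394 − 210 = 184 mm

184 mm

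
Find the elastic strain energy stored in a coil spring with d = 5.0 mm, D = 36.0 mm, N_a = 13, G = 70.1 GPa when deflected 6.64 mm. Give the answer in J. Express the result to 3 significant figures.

k = Gd⁴/(8D³N_a) = (70.1×10³)(5.0⁴)/(8·36.0³·13) = 9.0294 N/mm
U = ½kδ² = 0.5 × 9.0294 × 6.64² = 199.05 N·mm = 0.19905 J

0.199 J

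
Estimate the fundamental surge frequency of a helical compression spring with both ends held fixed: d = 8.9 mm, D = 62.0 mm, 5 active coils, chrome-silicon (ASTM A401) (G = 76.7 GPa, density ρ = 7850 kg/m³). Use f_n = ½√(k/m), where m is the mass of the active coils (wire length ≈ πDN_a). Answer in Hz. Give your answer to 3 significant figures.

163 Hz

k = Gd⁴/(8D³N_a) = (76.7×10³)(8.9⁴)/(8·62.0³·5) = 50.48 N/mm = 50480 N/m
Wire length L = πDN_a = π·62.0·5 = 973.89 mm
m = ρ·(πd²/4)·L = 7850 × 62.211×10⁻⁶ m² × 0.97389 m = 0.47561 kg
f_n = ½√(k/m) = 0.5·√(50480/0.47561) = 0.5·√(1.0614e+05) = 162.89 Hz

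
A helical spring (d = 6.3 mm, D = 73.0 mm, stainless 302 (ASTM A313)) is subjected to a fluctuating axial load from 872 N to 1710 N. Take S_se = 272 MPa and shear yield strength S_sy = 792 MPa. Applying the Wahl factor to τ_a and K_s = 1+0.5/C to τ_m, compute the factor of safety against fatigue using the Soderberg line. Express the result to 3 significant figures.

C = D/d = 73.0/6.3 = 11.5873; K_W = (4C−1)/(4C−4)+0.615/C = 1.1239; K_s = 1+0.5/C = 1.0432
F_a = (F_max−F_min)/2 = 419 N; F_m = (F_max+F_min)/2 = 1291 N
τ_a = K_W·8F_aD/(πd³) = 1.1239 × 311.5 = 350.1 MPa
τ_m = K_s·8F_mD/(πd³) = 1.0432 × 959.77 = 1001.2 MPa
Soderberg: 1/n_f = τ_a/S_se + τ_m/S_sy = 350.1/272 + 1001.2/792 = 1.28712 + 1.26412 = 2.5512
n_f = 1/2.5512 = 0.392

0.392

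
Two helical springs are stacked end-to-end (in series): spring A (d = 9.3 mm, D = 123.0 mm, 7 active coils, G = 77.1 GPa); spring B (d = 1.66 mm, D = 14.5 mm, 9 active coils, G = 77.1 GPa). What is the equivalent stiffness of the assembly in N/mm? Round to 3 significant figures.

k_A = Gd⁴/(8D³N_a) = (77.1×10³)(9.3⁴)/(8·123.0³·7) = 5.5346 N/mm
k_B = Gd⁴/(8D³N_a) = (77.1×10³)(1.66⁴)/(8·14.5³·9) = 2.6672 N/mm
Series: 1/k_eq = 1/5.5346 + 1/2.6672 = 0.55561; k_eq = 1.7998 N/mm

1.80 N/mm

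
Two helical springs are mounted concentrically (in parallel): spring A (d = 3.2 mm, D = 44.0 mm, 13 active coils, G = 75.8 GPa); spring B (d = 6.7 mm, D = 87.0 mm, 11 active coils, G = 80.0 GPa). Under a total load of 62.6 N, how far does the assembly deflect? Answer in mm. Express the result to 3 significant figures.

17.0 mm

k_A = Gd⁴/(8D³N_a) = (75.8×10³)(3.2⁴)/(8·44.0³·13) = 0.89718 N/mm
k_B = Gd⁴/(8D³N_a) = (80.0×10³)(6.7⁴)/(8·87.0³·11) = 2.7819 N/mm
Parallel: k_eq = 0.89718 + 2.7819 = 3.6791 N/mm
δ = F/k_eq = 62.6/3.6791 = 17.015 mm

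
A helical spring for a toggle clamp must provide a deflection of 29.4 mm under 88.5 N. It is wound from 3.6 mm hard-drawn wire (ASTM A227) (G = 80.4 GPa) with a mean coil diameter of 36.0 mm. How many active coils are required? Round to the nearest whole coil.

Required rate k = F/δ = 88.5/29.4 = 3.0102 N/mm
N_a = Gd⁴/(8D³k) = (80.4×10³ × 3.6⁴)/(8 × 36.0³ × 3.0102)
    = 1.35041e+07 / 1.12355e+06 = 12.02 → 12 coils

12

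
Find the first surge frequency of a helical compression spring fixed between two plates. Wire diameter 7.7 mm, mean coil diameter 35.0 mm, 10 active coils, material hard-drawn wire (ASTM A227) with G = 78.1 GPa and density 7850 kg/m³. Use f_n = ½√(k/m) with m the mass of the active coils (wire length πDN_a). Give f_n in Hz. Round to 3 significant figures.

223 Hz

k = Gd⁴/(8D³N_a) = (78.1×10³)(7.7⁴)/(8·35.0³·10) = 80.042 N/mm = 80042 N/m
Wire length L = πDN_a = π·35.0·10 = 1099.6 mm
m = ρ·(πd²/4)·L = 7850 × 46.566×10⁻⁶ m² × 1.0996 m = 0.40194 kg
f_n = ½√(k/m) = 0.5·√(80042/0.40194) = 0.5·√(1.9914e+05) = 223.13 Hz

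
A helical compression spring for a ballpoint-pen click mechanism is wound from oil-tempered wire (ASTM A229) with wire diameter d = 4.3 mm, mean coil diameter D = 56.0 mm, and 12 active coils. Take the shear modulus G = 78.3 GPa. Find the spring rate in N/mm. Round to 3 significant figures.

1.59 N/mm

k = Gd⁴/(8D³N_a) = (78.3×10³ × 4.3⁴) / (8 × 56.0³ × 12)
  = 2.67692e+07 / 1.68591e+07 = 1.5878 N/mm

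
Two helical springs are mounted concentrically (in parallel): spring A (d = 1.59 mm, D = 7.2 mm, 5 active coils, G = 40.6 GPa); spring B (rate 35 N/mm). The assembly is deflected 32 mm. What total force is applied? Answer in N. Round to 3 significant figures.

1680 N

k_A = Gd⁴/(8D³N_a) = (40.6×10³)(1.59⁴)/(8·7.2³·5) = 17.38 N/mm
Parallel: k_eq = 17.38 + 35 = 52.38 N/mm
F = k_eq·δ = 52.38·32 = 1676.2 N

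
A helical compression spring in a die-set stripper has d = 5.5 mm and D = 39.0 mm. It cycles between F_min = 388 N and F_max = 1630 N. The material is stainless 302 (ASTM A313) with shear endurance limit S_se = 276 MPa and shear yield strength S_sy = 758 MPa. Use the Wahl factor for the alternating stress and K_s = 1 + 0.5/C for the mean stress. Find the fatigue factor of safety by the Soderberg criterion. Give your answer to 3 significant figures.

0.404

C = D/d = 39.0/5.5 = 7.0909; K_W = (4C−1)/(4C−4)+0.615/C = 1.2099; K_s = 1+0.5/C = 1.0705
F_a = (F_max−F_min)/2 = 621 N; F_m = (F_max+F_min)/2 = 1009 N
τ_a = K_W·8F_aD/(πd³) = 1.2099 × 370.69 = 448.48 MPa
τ_m = K_s·8F_mD/(πd³) = 1.0705 × 602.29 = 644.76 MPa
Soderberg: 1/n_f = τ_a/S_se + τ_m/S_sy = 448.48/276 + 644.76/758 = 1.62494 + 0.85061 = 2.4755
n_f = 1/2.4755 = 0.404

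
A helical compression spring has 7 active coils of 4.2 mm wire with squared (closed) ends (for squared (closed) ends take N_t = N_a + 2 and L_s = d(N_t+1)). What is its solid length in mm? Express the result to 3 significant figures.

42.0 mm

squared (closed) ends: N_t = N_a + 2 = 7 + 2 = 9
L_s = d·(N_t+1) = 4.2 × 10 = 42 mm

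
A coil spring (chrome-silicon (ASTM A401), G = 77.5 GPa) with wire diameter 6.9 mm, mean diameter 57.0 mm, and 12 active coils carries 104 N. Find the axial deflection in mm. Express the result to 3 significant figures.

k = Gd⁴/(8D³N_a) = (77.5×10³)(6.9⁴)/(8·57.0³·12) = 9.881 N/mm
δ = F/k = 104 / 9.881 = 10.525 mm

10.5 mm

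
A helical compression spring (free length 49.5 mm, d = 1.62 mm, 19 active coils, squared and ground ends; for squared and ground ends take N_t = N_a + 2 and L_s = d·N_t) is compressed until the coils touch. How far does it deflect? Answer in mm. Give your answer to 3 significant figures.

15.5 mm

N_t = 21; L_s = 1.62·21 = 34.02 mm
δ_solid = L₀ − L_s = 49.5 − 34.02 = 15.48 mm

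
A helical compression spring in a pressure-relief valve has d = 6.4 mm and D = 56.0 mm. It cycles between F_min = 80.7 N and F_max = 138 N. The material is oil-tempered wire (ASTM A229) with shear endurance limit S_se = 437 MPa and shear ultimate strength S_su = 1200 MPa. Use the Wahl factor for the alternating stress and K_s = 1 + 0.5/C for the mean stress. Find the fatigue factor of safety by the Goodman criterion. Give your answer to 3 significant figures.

10.6

C = D/d = 56.0/6.4 = 8.7500; K_W = (4C−1)/(4C−4)+0.615/C = 1.1671; K_s = 1+0.5/C = 1.0571
F_a = (F_max−F_min)/2 = 28.65 N; F_m = (F_max+F_min)/2 = 109.35 N
τ_a = K_W·8F_aD/(πd³) = 1.1671 × 15.585 = 18.189 MPa
τ_m = K_s·8F_mD/(πd³) = 1.0571 × 59.485 = 62.884 MPa
Goodman: 1/n_f = τ_a/S_se + τ_m/S_su = 18.189/437 + 62.884/1200 = 0.04162 + 0.05240 = 0.094026
n_f = 1/0.094026 = 10.64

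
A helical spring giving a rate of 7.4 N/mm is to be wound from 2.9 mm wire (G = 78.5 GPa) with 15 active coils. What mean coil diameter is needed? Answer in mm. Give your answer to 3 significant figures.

D = (Gd⁴/(8N_a·k))^(1/3) = (78.5×10³·2.9⁴/(8·15·7.4))^(1/3)
  = (6252.43)^(1/3) = 18.4225 mm

18.4 mm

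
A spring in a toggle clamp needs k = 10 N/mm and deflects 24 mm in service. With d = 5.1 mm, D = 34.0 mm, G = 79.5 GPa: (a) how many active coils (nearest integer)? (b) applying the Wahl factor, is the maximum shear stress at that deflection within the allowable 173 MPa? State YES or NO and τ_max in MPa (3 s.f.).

N_a = Gd⁴/(8D³k) = (79.5×10³)(5.1⁴)/(8·34.0³·10) = 17.1 → N_a = 17
Actual rate k = Gd⁴/(8D³·17) = 10.062 N/mm
Working load F = kδ = 10.062·24 = 241.48 N
C = 34.0/5.1 = 6.6667; K_W = (4C−1)/(4C−4)+0.615/C = 1.2246
τ_max = K_W·8FD/(πd³) = 1.2246·157.61 = 193.01 MPa
τ_max > 173 MPa → exceeds allowable

(a) 17 coils; (b) NO, τ_max = 193 MPa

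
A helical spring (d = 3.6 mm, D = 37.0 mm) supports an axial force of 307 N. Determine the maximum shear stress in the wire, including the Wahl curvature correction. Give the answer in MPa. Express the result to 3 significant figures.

707 MPa

Spring index C = D/d = 37.0/3.6 = 10.2778
K_W = (4C−1)/(4C−4) + 0.615/C = 40.111/37.111 + 0.0598 = 1.1407
τ₀ = 8FD/(πd³) = 8·307·37.0/(π·3.6³) = 90872/146.57 = 619.97 MPa
τ_max = K·τ₀ = 1.1407 × 619.97 = 707.19 MPa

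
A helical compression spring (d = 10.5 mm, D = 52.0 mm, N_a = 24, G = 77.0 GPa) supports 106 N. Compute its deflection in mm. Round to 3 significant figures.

3.06 mm

k = Gd⁴/(8D³N_a) = (77.0×10³)(10.5⁴)/(8·52.0³·24) = 34.669 N/mm
δ = F/k = 106 / 34.669 = 3.0575 mm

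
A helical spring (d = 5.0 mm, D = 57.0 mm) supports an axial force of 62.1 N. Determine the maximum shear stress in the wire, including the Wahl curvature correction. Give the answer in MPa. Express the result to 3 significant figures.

Spring index C = D/d = 57.0/5.0 = 11.4000
K_W = (4C−1)/(4C−4) + 0.615/C = 44.600/41.600 + 0.0539 = 1.1261
τ₀ = 8FD/(πd³) = 8·62.1·57.0/(π·5.0³) = 28317.6/392.7 = 72.11 MPa
τ_max = K·τ₀ = 1.1261 × 72.11 = 81.201 MPa

81.2 MPa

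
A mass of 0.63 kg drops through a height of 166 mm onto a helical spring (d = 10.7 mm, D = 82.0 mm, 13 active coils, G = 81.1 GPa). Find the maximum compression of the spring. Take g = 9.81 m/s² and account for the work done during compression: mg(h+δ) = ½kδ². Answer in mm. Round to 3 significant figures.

k = Gd⁴/(8D³N_a) = (81.1×10³)(10.7⁴)/(8·82.0³·13) = 18.539 N/mm
W = mg = 0.63 × 9.81 = 6.1803 N
½kδ² − Wδ − Wh = 0 → δ = (W + √(W² + 2kWh))/k
δ = (6.1803 + √(38.196 + 38039))/18.539 = (6.1803 + 195.13)/18.539 = 10.859 mm

10.9 mm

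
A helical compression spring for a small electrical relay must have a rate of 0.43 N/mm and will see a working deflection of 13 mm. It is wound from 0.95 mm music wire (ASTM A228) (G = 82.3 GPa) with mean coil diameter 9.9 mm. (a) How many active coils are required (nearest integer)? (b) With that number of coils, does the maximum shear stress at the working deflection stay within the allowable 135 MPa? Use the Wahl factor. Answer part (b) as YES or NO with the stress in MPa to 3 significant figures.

(a) 20 coils; (b) NO, τ_max = 188 MPa

N_a = Gd⁴/(8D³k) = (82.3×10³)(0.95⁴)/(8·9.9³·0.43) = 20.08 → N_a = 20
Actual rate k = Gd⁴/(8D³·20) = 0.43179 N/mm
Working load F = kδ = 0.43179·13 = 5.6132 N
C = 9.9/0.95 = 10.4211; K_W = (4C−1)/(4C−4)+0.615/C = 1.1386
τ_max = K_W·8FD/(πd³) = 1.1386·165.05 = 187.93 MPa
τ_max > 135 MPa → exceeds allowable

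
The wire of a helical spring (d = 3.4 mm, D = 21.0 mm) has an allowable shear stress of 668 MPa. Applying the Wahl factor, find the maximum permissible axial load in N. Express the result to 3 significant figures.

C = D/d = 21.0/3.4 = 6.1765
K_W = (4C−1)/(4C−4) + 0.615/C = 23.706/20.706 + 0.0996 = 1.2445
τ_max = K·8FD/(πd³) → F_max = τ_allow·πd³/(8DK)
F_max = 668·π·3.4³/(8·21.0·1.2445) = 82483/209.07 = 394.52 N

395 N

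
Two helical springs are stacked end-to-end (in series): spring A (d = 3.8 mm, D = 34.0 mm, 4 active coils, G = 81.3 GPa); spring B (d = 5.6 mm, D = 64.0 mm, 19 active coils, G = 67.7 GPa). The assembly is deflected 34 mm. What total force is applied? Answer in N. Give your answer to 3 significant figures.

k_A = Gd⁴/(8D³N_a) = (81.3×10³)(3.8⁴)/(8·34.0³·4) = 13.478 N/mm
k_B = Gd⁴/(8D³N_a) = (67.7×10³)(5.6⁴)/(8·64.0³·19) = 1.6709 N/mm
Series: 1/k_eq = 1/13.478 + 1/1.6709 = 0.67266; k_eq = 1.4866 N/mm
F = k_eq·δ = 1.4866·34 = 50.545 N

50.5 N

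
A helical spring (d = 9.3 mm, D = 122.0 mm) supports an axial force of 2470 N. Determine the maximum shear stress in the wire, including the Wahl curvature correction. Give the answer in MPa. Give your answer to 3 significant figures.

1060 MPa

Spring index C = D/d = 122.0/9.3 = 13.1183
K_W = (4C−1)/(4C−4) + 0.615/C = 51.473/48.473 + 0.0469 = 1.1088
τ₀ = 8FD/(πd³) = 8·2470·122.0/(π·9.3³) = 2.41072e+06/2527 = 954 MPa
τ_max = K·τ₀ = 1.1088 × 954 = 1057.8 MPa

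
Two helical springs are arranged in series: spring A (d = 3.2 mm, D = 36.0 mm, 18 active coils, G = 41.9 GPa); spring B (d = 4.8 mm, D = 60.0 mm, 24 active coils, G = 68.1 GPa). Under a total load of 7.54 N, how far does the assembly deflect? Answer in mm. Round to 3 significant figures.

k_A = Gd⁴/(8D³N_a) = (41.9×10³)(3.2⁴)/(8·36.0³·18) = 0.65395 N/mm
k_B = Gd⁴/(8D³N_a) = (68.1×10³)(4.8⁴)/(8·60.0³·24) = 0.87168 N/mm
Series: 1/k_eq = 1/0.65395 + 1/0.87168 = 2.6764; k_eq = 0.37364 N/mm
δ = F/k_eq = 7.54/0.37364 = 20.18 mm

20.2 mm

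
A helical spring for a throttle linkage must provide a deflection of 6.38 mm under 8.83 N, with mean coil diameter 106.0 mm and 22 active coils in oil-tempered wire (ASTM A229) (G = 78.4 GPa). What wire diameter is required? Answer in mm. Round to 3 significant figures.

7.80 mm

Required rate k = F/δ = 8.83/6.38 = 1.384 N/mm
d = (8D³N_a·k / G)^(1/4) = (8·106.0³·22·1.384 / (78.4×10³))^0.25
  = (3700.4)^0.25 = 7.7994 mm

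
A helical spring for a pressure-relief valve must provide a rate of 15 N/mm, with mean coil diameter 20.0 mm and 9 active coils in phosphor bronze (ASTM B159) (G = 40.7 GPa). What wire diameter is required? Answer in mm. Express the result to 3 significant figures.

3.82 mm

d = (8D³N_a·k / G)^(1/4) = (8·20.0³·9·15 / (40.7×10³))^0.25
  = (212.29)^0.25 = 3.8171 mm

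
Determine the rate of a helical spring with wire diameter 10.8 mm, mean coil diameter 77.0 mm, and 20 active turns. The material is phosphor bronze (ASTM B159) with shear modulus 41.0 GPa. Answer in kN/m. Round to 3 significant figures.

7.64 kN/m

k = Gd⁴/(8D³N_a) = (41.0×10³ × 10.8⁴) / (8 × 77.0³ × 20)
  = 5.578e+08 / 7.30453e+07 = 7.6364 N/mm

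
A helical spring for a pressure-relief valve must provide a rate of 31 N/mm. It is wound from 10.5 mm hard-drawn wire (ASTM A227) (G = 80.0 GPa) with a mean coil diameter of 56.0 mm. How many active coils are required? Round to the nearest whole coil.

22

N_a = Gd⁴/(8D³k) = (80.0×10³ × 10.5⁴)/(8 × 56.0³ × 31)
    = 9.72405e+08 / 4.35528e+07 = 22.33 → 22 coils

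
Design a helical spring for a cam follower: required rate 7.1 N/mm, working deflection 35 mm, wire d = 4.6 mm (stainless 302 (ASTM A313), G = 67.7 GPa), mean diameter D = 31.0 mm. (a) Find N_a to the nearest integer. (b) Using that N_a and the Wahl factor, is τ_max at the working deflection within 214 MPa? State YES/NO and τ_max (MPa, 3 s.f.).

N_a = Gd⁴/(8D³k) = (67.7×10³)(4.6⁴)/(8·31.0³·7.1) = 17.91 → N_a = 18
Actual rate k = Gd⁴/(8D³·18) = 7.066 N/mm
Working load F = kδ = 7.066·35 = 247.31 N
C = 31.0/4.6 = 6.7391; K_W = (4C−1)/(4C−4)+0.615/C = 1.2219
τ_max = K_W·8FD/(πd³) = 1.2219·200.57 = 245.09 MPa
τ_max > 214 MPa → exceeds allowable

(a) 18 coils; (b) NO, τ_max = 245 MPa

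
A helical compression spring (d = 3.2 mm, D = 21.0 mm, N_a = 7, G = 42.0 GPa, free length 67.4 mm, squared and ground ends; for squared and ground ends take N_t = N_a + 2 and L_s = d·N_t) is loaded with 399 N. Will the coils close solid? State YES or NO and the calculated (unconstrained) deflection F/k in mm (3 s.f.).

k = Gd⁴/(8D³N_a) = (42.0×10³)(3.2⁴)/(8·21.0³·7) = 8.4919 N/mm
N_t = 9; L_s = 3.2·9 = 28.8 mm; δ_solid = L₀ − L_s = 67.4 − 28.8 = 38.6 mm
δ = F/k = 399/8.4919 = 46.986 mm
δ ≥ δ_solid → spring goes solid

YES, δ = 47.0 mm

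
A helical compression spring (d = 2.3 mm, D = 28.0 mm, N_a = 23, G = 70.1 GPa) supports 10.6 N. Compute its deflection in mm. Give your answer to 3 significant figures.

21.8 mm

k = Gd⁴/(8D³N_a) = (70.1×10³)(2.3⁴)/(8·28.0³·23) = 0.48567 N/mm
δ = F/k = 10.6 / 0.48567 = 21.826 mm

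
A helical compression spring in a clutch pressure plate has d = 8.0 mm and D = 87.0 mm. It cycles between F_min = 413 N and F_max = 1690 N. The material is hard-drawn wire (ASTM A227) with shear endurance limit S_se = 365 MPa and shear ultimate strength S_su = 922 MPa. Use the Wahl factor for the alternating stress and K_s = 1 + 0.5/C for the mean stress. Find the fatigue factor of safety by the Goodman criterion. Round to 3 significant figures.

0.728

C = D/d = 87.0/8.0 = 10.8750; K_W = (4C−1)/(4C−4)+0.615/C = 1.1325; K_s = 1+0.5/C = 1.0460
F_a = (F_max−F_min)/2 = 638.5 N; F_m = (F_max+F_min)/2 = 1051.5 N
τ_a = K_W·8F_aD/(πd³) = 1.1325 × 276.28 = 312.89 MPa
τ_m = K_s·8F_mD/(πd³) = 1.0460 × 454.99 = 475.91 MPa
Goodman: 1/n_f = τ_a/S_se + τ_m/S_su = 312.89/365 + 475.91/922 = 0.85723 + 0.51617 = 1.3734
n_f = 1/1.3734 = 0.7281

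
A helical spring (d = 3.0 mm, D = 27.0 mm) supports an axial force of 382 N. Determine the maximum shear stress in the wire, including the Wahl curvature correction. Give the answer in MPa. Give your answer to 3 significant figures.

1130 MPa

Spring index C = D/d = 27.0/3.0 = 9.0000
K_W = (4C−1)/(4C−4) + 0.615/C = 35.000/32.000 + 0.0683 = 1.1621
τ₀ = 8FD/(πd³) = 8·382·27.0/(π·3.0³) = 82512/84.823 = 972.76 MPa
τ_max = K·τ₀ = 1.1621 × 972.76 = 1130.4 MPa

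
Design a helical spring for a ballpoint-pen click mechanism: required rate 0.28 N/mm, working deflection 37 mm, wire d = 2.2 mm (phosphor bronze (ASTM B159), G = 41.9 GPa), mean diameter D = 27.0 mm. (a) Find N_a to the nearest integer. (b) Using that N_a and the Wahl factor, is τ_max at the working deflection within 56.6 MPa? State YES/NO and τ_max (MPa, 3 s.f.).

N_a = Gd⁴/(8D³k) = (41.9×10³)(2.2⁴)/(8·27.0³·0.28) = 22.26 → N_a = 22
Actual rate k = Gd⁴/(8D³·22) = 0.28334 N/mm
Working load F = kδ = 0.28334·37 = 10.483 N
C = 27.0/2.2 = 12.2727; K_W = (4C−1)/(4C−4)+0.615/C = 1.1166
τ_max = K_W·8FD/(πd³) = 1.1166·67.692 = 75.588 MPa
τ_max > 56.6 MPa → exceeds allowable

(a) 22 coils; (b) NO, τ_max = 75.6 MPa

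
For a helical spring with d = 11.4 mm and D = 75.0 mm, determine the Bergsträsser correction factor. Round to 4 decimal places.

C = D/d = 75.0/11.4 = 6.5789
K_B = (4C+2)/(4C−3) = 28.316/23.316 = 1.2144

1.2144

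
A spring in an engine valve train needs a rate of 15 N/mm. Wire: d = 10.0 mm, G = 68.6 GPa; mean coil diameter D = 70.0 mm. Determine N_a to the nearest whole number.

N_a = Gd⁴/(8D³k) = (68.6×10³ × 10.0⁴)/(8 × 70.0³ × 15)
    = 6.86e+08 / 4.116e+07 = 16.67 → 17 coils

17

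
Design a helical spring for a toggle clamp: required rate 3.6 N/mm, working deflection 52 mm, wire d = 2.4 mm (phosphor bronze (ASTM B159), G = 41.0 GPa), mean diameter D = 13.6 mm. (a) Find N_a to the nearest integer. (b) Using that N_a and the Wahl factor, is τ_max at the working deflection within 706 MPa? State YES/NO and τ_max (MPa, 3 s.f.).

(a) 19 coils; (b) YES, τ_max = 588 MPa

N_a = Gd⁴/(8D³k) = (41.0×10³)(2.4⁴)/(8·13.6³·3.6) = 18.78 → N_a = 19
Actual rate k = Gd⁴/(8D³·19) = 3.5577 N/mm
Working load F = kδ = 3.5577·52 = 185 N
C = 13.6/2.4 = 5.6667; K_W = (4C−1)/(4C−4)+0.615/C = 1.2692
τ_max = K_W·8FD/(πd³) = 1.2692·463.47 = 588.25 MPa
τ_max ≤ 706 MPa → acceptable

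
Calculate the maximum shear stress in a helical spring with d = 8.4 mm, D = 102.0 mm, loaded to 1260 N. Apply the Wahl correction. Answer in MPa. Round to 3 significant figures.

Spring index C = D/d = 102.0/8.4 = 12.1429
K_W = (4C−1)/(4C−4) + 0.615/C = 47.571/44.571 + 0.0506 = 1.1180
τ₀ = 8FD/(πd³) = 8·1260·102.0/(π·8.4³) = 1.02816e+06/1862 = 552.17 MPa
τ_max = K·τ₀ = 1.1180 × 552.17 = 617.3 MPa

617 MPa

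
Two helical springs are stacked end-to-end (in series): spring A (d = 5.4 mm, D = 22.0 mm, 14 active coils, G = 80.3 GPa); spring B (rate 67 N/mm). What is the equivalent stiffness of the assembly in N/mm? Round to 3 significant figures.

30.9 N/mm

k_A = Gd⁴/(8D³N_a) = (80.3×10³)(5.4⁴)/(8·22.0³·14) = 57.254 N/mm
Series: 1/k_eq = 1/57.254 + 1/67 = 0.032391; k_eq = 30.872 N/mm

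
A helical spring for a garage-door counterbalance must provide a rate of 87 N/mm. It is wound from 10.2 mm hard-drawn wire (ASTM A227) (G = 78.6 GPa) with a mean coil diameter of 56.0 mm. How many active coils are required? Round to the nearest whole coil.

7

N_a = Gd⁴/(8D³k) = (78.6×10³ × 10.2⁴)/(8 × 56.0³ × 87)
    = 8.50792e+08 / 1.22229e+08 = 6.961 → 7 coils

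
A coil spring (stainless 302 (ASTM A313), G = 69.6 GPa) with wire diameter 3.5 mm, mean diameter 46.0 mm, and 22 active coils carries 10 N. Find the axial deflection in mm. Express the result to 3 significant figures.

16.4 mm

k = Gd⁴/(8D³N_a) = (69.6×10³)(3.5⁴)/(8·46.0³·22) = 0.60967 N/mm
δ = F/k = 10 / 0.60967 = 16.402 mm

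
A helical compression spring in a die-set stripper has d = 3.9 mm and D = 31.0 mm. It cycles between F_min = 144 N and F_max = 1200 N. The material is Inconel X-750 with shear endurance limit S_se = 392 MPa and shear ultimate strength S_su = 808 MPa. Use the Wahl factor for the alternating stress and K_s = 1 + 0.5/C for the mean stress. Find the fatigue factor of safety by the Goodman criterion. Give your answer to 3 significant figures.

0.303

C = D/d = 31.0/3.9 = 7.9487; K_W = (4C−1)/(4C−4)+0.615/C = 1.1853; K_s = 1+0.5/C = 1.0629
F_a = (F_max−F_min)/2 = 528 N; F_m = (F_max+F_min)/2 = 672 N
τ_a = K_W·8F_aD/(πd³) = 1.1853 × 702.65 = 832.86 MPa
τ_m = K_s·8F_mD/(πd³) = 1.0629 × 894.29 = 950.54 MPa
Goodman: 1/n_f = τ_a/S_se + τ_m/S_su = 832.86/392 + 950.54/808 = 2.12464 + 1.17641 = 3.3011
n_f = 1/3.3011 = 0.3029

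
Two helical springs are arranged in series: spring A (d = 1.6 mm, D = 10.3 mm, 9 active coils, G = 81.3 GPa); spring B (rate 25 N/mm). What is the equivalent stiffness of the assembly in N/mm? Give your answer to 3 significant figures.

k_A = Gd⁴/(8D³N_a) = (81.3×10³)(1.6⁴)/(8·10.3³·9) = 6.7721 N/mm
Series: 1/k_eq = 1/6.7721 + 1/25 = 0.18766; k_eq = 5.3287 N/mm

5.33 N/mm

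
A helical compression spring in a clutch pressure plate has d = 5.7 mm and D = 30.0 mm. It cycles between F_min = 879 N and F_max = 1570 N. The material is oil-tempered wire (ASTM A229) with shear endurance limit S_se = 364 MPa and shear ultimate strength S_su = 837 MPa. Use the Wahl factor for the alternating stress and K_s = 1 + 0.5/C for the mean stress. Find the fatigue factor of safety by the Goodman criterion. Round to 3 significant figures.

0.857

C = D/d = 30.0/5.7 = 5.2632; K_W = (4C−1)/(4C−4)+0.615/C = 1.2928; K_s = 1+0.5/C = 1.0950
F_a = (F_max−F_min)/2 = 345.5 N; F_m = (F_max+F_min)/2 = 1224.5 N
τ_a = K_W·8F_aD/(πd³) = 1.2928 × 142.52 = 184.25 MPa
τ_m = K_s·8F_mD/(πd³) = 1.0950 × 505.12 = 553.11 MPa
Goodman: 1/n_f = τ_a/S_se + τ_m/S_su = 184.25/364 + 553.11/837 = 0.50618 + 0.66082 = 1.167
n_f = 1/1.167 = 0.8569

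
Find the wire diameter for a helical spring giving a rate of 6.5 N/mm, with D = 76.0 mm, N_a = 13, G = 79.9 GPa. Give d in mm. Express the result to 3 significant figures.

d = (8D³N_a·k / G)^(1/4) = (8·76.0³·13·6.5 / (79.9×10³))^0.25
  = (3714)^0.25 = 7.8066 mm

7.81 mm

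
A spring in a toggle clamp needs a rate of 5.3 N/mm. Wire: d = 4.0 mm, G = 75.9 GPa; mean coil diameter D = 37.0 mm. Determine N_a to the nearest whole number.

9

N_a = Gd⁴/(8D³k) = (75.9×10³ × 4.0⁴)/(8 × 37.0³ × 5.3)
    = 1.94304e+07 / 2.14769e+06 = 9.047 → 9 coils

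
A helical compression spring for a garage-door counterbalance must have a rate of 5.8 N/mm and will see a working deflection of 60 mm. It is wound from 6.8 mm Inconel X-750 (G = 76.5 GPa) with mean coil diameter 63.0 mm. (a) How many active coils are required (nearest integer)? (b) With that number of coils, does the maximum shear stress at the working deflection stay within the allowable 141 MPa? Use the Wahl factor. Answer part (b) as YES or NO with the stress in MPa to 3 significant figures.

N_a = Gd⁴/(8D³k) = (76.5×10³)(6.8⁴)/(8·63.0³·5.8) = 14.1 → N_a = 14
Actual rate k = Gd⁴/(8D³·14) = 5.8406 N/mm
Working load F = kδ = 5.8406·60 = 350.44 N
C = 63.0/6.8 = 9.2647; K_W = (4C−1)/(4C−4)+0.615/C = 1.1571
τ_max = K_W·8FD/(πd³) = 1.1571·178.8 = 206.89 MPa
τ_max > 141 MPa → exceeds allowable

(a) 14 coils; (b) NO, τ_max = 207 MPa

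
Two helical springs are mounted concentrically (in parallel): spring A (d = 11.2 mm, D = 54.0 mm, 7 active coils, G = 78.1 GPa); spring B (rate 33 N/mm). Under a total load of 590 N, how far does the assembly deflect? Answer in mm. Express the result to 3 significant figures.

k_A = Gd⁴/(8D³N_a) = (78.1×10³)(11.2⁴)/(8·54.0³·7) = 139.37 N/mm
Parallel: k_eq = 139.37 + 33 = 172.37 N/mm
δ = F/k_eq = 590/172.37 = 3.423 mm

3.42 mm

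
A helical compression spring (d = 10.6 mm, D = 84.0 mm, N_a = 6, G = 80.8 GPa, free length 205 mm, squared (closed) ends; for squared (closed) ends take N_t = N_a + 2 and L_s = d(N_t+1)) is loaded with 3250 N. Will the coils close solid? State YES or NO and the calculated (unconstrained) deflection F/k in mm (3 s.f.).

k = Gd⁴/(8D³N_a) = (80.8×10³)(10.6⁴)/(8·84.0³·6) = 35.855 N/mm
N_t = 8; L_s = 10.6·9 = 95.4 mm; δ_solid = L₀ − L_s = 205 − 95.4 = 109.6 mm
δ = F/k = 3250/35.855 = 90.642 mm
δ < δ_solid → spring does not go solid

NO, δ = 90.6 mm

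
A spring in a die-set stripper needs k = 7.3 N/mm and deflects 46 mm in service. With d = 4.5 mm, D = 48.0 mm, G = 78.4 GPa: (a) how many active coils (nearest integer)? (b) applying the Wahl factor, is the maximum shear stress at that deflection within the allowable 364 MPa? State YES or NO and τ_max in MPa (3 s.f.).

(a) 5 coils; (b) NO, τ_max = 509 MPa

N_a = Gd⁴/(8D³k) = (78.4×10³)(4.5⁴)/(8·48.0³·7.3) = 4.978 → N_a = 5
Actual rate k = Gd⁴/(8D³·5) = 7.2675 N/mm
Working load F = kδ = 7.2675·46 = 334.3 N
C = 48.0/4.5 = 10.6667; K_W = (4C−1)/(4C−4)+0.615/C = 1.1352
τ_max = K_W·8FD/(πd³) = 1.1352·448.42 = 509.06 MPa
τ_max > 364 MPa → exceeds allowable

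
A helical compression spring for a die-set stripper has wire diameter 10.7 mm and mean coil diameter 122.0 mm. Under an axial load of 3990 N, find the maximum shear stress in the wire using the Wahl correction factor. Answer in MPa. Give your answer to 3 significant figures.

1140 MPa

Spring index C = D/d = 122.0/10.7 = 11.4019
K_W = (4C−1)/(4C−4) + 0.615/C = 44.607/41.607 + 0.0539 = 1.1260
τ₀ = 8FD/(πd³) = 8·3990·122.0/(π·10.7³) = 3.89424e+06/3848.6 = 1011.9 MPa
τ_max = K·τ₀ = 1.1260 × 1011.9 = 1139.4 MPa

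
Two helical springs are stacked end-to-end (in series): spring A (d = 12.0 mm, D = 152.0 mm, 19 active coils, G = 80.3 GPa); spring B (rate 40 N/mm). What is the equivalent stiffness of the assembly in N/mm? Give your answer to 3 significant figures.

2.89 N/mm

k_A = Gd⁴/(8D³N_a) = (80.3×10³)(12.0⁴)/(8·152.0³·19) = 3.1194 N/mm
Series: 1/k_eq = 1/3.1194 + 1/40 = 0.34558; k_eq = 2.8937 N/mm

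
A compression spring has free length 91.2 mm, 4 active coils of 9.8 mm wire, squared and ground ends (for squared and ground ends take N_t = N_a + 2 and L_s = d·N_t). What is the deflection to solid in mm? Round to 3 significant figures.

32.4 mm

N_t = 6; L_s = 9.8·6 = 58.8 mm
δ_solid = L₀ − L_s = 91.2 − 58.8 = 32.4 mm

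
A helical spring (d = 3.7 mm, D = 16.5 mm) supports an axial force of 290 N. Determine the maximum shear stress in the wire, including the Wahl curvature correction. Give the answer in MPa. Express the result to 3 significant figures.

Spring index C = D/d = 16.5/3.7 = 4.4595
K_W = (4C−1)/(4C−4) + 0.615/C = 16.838/13.838 + 0.1379 = 1.3547
τ₀ = 8FD/(πd³) = 8·290·16.5/(π·3.7³) = 38280/159.13 = 240.56 MPa
τ_max = K·τ₀ = 1.3547 × 240.56 = 325.88 MPa

326 MPa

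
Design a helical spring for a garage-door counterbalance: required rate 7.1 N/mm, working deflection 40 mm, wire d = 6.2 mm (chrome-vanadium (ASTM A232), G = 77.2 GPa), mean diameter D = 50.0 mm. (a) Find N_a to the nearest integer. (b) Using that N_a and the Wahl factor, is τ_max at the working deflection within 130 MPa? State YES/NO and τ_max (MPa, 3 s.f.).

N_a = Gd⁴/(8D³k) = (77.2×10³)(6.2⁴)/(8·50.0³·7.1) = 16.07 → N_a = 16
Actual rate k = Gd⁴/(8D³·16) = 7.1296 N/mm
Working load F = kδ = 7.1296·40 = 285.18 N
C = 50.0/6.2 = 8.0645; K_W = (4C−1)/(4C−4)+0.615/C = 1.1824
τ_max = K_W·8FD/(πd³) = 1.1824·152.36 = 180.15 MPa
τ_max > 130 MPa → exceeds allowable

(a) 16 coils; (b) NO, τ_max = 180 MPa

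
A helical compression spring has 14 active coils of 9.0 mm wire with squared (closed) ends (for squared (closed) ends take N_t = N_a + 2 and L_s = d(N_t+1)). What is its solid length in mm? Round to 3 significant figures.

153 mm

squared (closed) ends: N_t = N_a + 2 = 14 + 2 = 16
L_s = d·(N_t+1) = 9.0 × 17 = 153 mm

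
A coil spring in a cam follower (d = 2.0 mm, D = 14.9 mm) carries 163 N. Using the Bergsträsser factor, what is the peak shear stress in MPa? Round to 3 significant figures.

917 MPa

Spring index C = D/d = 14.9/2.0 = 7.4500
K_B = (4C+2)/(4C−3) = 31.800/26.800 = 1.1866
τ₀ = 8FD/(πd³) = 8·163·14.9/(π·2.0³) = 19429.6/25.133 = 773.08 MPa
τ_max = K·τ₀ = 1.1866 × 773.08 = 917.31 MPa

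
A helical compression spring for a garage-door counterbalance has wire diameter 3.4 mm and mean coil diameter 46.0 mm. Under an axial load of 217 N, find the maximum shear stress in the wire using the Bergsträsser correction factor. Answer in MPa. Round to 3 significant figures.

710 MPa

Spring index C = D/d = 46.0/3.4 = 13.5294
K_B = (4C+2)/(4C−3) = 56.118/51.118 = 1.0978
τ₀ = 8FD/(πd³) = 8·217·46.0/(π·3.4³) = 79856/123.48 = 646.73 MPa
τ_max = K·τ₀ = 1.0978 × 646.73 = 709.99 MPa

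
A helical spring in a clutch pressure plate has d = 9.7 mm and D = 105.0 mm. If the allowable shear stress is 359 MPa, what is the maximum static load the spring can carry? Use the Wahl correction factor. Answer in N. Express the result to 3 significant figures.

C = D/d = 105.0/9.7 = 10.8247
K_W = (4C−1)/(4C−4) + 0.615/C = 42.299/39.299 + 0.0568 = 1.1332
τ_max = K·8FD/(πd³) → F_max = τ_allow·πd³/(8DK)
F_max = 359·π·9.7³/(8·105.0·1.1332) = 1.0293e+06/951.85 = 1081.4 N

1080 N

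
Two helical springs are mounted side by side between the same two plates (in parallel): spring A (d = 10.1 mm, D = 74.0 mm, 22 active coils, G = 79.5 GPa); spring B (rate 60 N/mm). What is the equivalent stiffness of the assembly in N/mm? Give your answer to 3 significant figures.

k_A = Gd⁴/(8D³N_a) = (79.5×10³)(10.1⁴)/(8·74.0³·22) = 11.6 N/mm
Parallel: k_eq = 11.6 + 60 = 71.6 N/mm

71.6 N/mm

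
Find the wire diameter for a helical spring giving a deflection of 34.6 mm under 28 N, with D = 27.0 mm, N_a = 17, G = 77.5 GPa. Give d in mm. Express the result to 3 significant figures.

2.30 mm

Required rate k = F/δ = 28/34.6 = 0.80925 N/mm
d = (8D³N_a·k / G)^(1/4) = (8·27.0³·17·0.80925 / (77.5×10³))^0.25
  = (27.952)^0.25 = 2.2993 mm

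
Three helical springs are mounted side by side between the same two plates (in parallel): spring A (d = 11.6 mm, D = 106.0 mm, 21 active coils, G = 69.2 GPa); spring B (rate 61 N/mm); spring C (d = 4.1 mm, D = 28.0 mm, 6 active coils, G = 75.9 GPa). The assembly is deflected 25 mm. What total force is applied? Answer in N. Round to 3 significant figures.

k_A = Gd⁴/(8D³N_a) = (69.2×10³)(11.6⁴)/(8·106.0³·21) = 6.262 N/mm
k_C = Gd⁴/(8D³N_a) = (75.9×10³)(4.1⁴)/(8·28.0³·6) = 20.355 N/mm
Parallel: k_eq = 6.262 + 61 + 20.355 = 87.617 N/mm
F = k_eq·δ = 87.617·25 = 2190.4 N

2190 N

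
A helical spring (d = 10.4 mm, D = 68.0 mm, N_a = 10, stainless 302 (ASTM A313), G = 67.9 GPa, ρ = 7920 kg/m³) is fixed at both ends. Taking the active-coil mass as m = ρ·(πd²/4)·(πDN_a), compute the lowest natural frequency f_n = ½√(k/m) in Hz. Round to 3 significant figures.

k = Gd⁴/(8D³N_a) = (67.9×10³)(10.4⁴)/(8·68.0³·10) = 31.578 N/mm = 31578 N/m
Wire length L = πDN_a = π·68.0·10 = 2136.3 mm
m = ρ·(πd²/4)·L = 7920 × 84.949×10⁻⁶ m² × 2.1363 m = 1.4373 kg
f_n = ½√(k/m) = 0.5·√(31578/1.4373) = 0.5·√(21971) = 74.113 Hz

74.1 Hz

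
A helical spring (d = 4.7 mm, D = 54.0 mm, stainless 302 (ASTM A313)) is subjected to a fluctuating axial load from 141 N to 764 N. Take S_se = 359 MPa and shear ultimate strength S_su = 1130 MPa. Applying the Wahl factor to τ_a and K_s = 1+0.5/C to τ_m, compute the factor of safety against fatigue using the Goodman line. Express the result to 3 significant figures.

C = D/d = 54.0/4.7 = 11.4894; K_W = (4C−1)/(4C−4)+0.615/C = 1.1250; K_s = 1+0.5/C = 1.0435
F_a = (F_max−F_min)/2 = 311.5 N; F_m = (F_max+F_min)/2 = 452.5 N
τ_a = K_W·8F_aD/(πd³) = 1.1250 × 412.57 = 464.15 MPa
τ_m = K_s·8F_mD/(πd³) = 1.0435 × 599.32 = 625.4 MPa
Goodman: 1/n_f = τ_a/S_se + τ_m/S_su = 464.15/359 + 625.4/1130 = 1.29291 + 0.55345 = 1.8464
n_f = 1/1.8464 = 0.5416

0.542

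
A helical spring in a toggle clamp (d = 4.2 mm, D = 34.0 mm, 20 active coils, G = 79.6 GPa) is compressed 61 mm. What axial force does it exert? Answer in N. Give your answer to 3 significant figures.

240 N

k = Gd⁴/(8D³N_a) = (79.6×10³)(4.2⁴)/(8·34.0³·20) = 3.9387 N/mm
F = k·δ = 3.9387 × 61 = 240.26 N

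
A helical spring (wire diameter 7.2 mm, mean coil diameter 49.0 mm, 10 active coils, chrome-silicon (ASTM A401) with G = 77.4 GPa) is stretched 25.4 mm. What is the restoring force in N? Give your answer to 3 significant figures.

561 N

k = Gd⁴/(8D³N_a) = (77.4×10³)(7.2⁴)/(8·49.0³·10) = 22.1 N/mm
F = k·δ = 22.1 × 25.4 = 561.34 N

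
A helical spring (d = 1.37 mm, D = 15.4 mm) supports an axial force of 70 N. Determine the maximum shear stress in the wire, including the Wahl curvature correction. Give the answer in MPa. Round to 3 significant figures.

1200 MPa

Spring index C = D/d = 15.4/1.37 = 11.2409
K_W = (4C−1)/(4C−4) + 0.615/C = 43.964/40.964 + 0.0547 = 1.1279
τ₀ = 8FD/(πd³) = 8·70·15.4/(π·1.37³) = 8624/8.0781 = 1067.6 MPa
τ_max = K·τ₀ = 1.1279 × 1067.6 = 1204.2 MPa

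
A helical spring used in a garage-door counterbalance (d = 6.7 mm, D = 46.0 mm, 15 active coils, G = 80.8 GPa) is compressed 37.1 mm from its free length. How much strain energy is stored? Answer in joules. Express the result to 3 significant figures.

k = Gd⁴/(8D³N_a) = (80.8×10³)(6.7⁴)/(8·46.0³·15) = 13.94 N/mm
U = ½kδ² = 0.5 × 13.94 × 37.1² = 9593.4 N·mm = 9.5934 J

9.59 J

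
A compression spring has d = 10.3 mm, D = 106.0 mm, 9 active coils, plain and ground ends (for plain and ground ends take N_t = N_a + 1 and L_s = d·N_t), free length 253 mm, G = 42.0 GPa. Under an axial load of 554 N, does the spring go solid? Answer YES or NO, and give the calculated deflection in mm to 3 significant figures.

k = Gd⁴/(8D³N_a) = (42.0×10³)(10.3⁴)/(8·106.0³·9) = 5.5125 N/mm
N_t = 10; L_s = 10.3·10 = 103 mm; δ_solid = L₀ − L_s = 253 − 103 = 150 mm
δ = F/k = 554/5.5125 = 100.5 mm
δ < δ_solid → spring does not go solid

NO, δ = 100 mm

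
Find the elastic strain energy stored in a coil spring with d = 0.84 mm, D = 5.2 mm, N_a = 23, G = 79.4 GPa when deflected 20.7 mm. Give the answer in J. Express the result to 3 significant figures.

0.327 J

k = Gd⁴/(8D³N_a) = (79.4×10³)(0.84⁴)/(8·5.2³·23) = 1.528 N/mm
U = ½kδ² = 0.5 × 1.528 × 20.7² = 327.36 N·mm = 0.32736 J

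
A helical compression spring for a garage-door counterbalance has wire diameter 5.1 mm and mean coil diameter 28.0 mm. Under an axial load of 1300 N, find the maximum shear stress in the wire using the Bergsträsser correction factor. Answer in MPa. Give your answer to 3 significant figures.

Spring index C = D/d = 28.0/5.1 = 5.4902
K_B = (4C+2)/(4C−3) = 23.961/18.961 = 1.2637
τ₀ = 8FD/(πd³) = 8·1300·28.0/(π·5.1³) = 291200/416.74 = 698.76 MPa
τ_max = K·τ₀ = 1.2637 × 698.76 = 883.03 MPa

883 MPa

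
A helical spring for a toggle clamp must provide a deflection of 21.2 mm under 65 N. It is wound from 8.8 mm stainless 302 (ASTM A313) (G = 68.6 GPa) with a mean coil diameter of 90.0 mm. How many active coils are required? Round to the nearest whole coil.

23

Required rate k = F/δ = 65/21.2 = 3.066 N/mm
N_a = Gd⁴/(8D³k) = (68.6×10³ × 8.8⁴)/(8 × 90.0³ × 3.066)
    = 4.11391e+08 / 1.78811e+07 = 23.01 → 23 coils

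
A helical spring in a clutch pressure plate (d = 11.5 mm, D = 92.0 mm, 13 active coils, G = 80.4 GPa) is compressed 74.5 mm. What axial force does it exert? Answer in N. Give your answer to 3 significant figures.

1290 N

k = Gd⁴/(8D³N_a) = (80.4×10³)(11.5⁴)/(8·92.0³·13) = 17.364 N/mm
F = k·δ = 17.364 × 74.5 = 1293.6 N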